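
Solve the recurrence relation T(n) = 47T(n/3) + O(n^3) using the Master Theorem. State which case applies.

Master Theorem for T(n) = 47T(n/3) + O(n^3):

a = 47, b = 3, c = 3
log_b(a) = log_3(47) = 3.5046

Case 1: c = 3 < log_3(47) = 3.5046
T(n) = O(n^(log_3 47))

For T(n) = 47T(n/3) + O(n^3): log_3(47) = 3.5046. This is Case 1 of the Master Theorem (c < log_b(a), work dominated by leaves), giving O(n^(log_3 47)).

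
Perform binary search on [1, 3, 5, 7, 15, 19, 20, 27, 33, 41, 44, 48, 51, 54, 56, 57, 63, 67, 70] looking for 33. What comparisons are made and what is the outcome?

Binary search for 33 in [1, 3, 5, 7, 15, 19, 20, 27, 33, 41, 44, 48, 51, 54, 56, 57, 63, 67, 70]:

lo=0, hi=18, mid=9, arr[mid]=41 -> 41 > 33, search left half
lo=0, hi=8, mid=4, arr[mid]=15 -> 15 < 33, search right half
lo=5, hi=8, mid=6, arr[mid]=20 -> 20 < 33, search right half
lo=7, hi=8, mid=7, arr[mid]=27 -> 27 < 33, search right half
lo=8, hi=8, mid=8, arr[mid]=33 -> Found target at index 8!

Binary search finds 33 at index 8 after 5 comparisons. The search repeatedly halves the search space by comparing with the middle element.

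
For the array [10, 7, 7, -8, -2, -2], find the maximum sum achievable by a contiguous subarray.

Using Kadane's algorithm on [10, 7, 7, -8, -2, -2]:

Scanning through the array:
Position 1 (value 7): max_ending_here = 17, max_so_far = 17
Position 2 (value 7): max_ending_here = 24, max_so_far = 24
Position 3 (value -8): max_ending_here = 16, max_so_far = 24
Position 4 (value -2): max_ending_here = 14, max_so_far = 24
Position 5 (value -2): max_ending_here = 12, max_so_far = 24

Maximum subarray: [10, 7, 7]
Maximum sum: 24

The maximum subarray is [10, 7, 7] with sum 24. This subarray runs from index 0 to index 2.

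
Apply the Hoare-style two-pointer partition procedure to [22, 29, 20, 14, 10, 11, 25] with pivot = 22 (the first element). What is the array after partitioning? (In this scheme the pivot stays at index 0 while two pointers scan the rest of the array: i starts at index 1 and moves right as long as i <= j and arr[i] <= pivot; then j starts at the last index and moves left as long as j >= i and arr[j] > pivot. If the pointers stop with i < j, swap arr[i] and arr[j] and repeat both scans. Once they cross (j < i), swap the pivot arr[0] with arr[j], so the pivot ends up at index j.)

Hoare-style two-pointer partition with pivot = 22:

Initial array: [22, 29, 20, 14, 10, 11, 25]

Pointers start at i = 1, j = 6.
i stops at index 1 (arr[1]=29 > 22), j stops at index 5 (arr[5]=11 <= 22): swap arr[1] and arr[5], array becomes [22, 11, 20, 14, 10, 29, 25]
i ends at 5, j ends at 4: the pointers have crossed (j < i), so scanning stops.

Swap pivot arr[0] with arr[4] to place pivot at position 4: [10, 11, 20, 14, 22, 29, 25]
Pivot position: 4

After partitioning with pivot 22, the array becomes [10, 11, 20, 14, 22, 29, 25]. The pivot is placed at index 4. All elements to the left of the pivot are <= 22, and all elements to the right are > 22.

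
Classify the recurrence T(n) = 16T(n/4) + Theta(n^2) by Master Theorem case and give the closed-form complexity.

Master Theorem for T(n) = 16T(n/4) + O(n^2):

a = 16, b = 4, c = 2
log_b(a) = log_4(16) = 2.0000

Case 2: c = 2 = log_4(16) = 2.0000
T(n) = O(n^2 log n) = O(n^2 log n)

For T(n) = 16T(n/4) + O(n^2): log_4(16) = 2.0000. This is Case 2 of the Master Theorem (c = log_b(a), equal work at all levels), giving O(n^2 log n).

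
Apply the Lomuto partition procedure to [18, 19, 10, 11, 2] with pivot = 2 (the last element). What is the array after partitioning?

Lomuto partition with pivot = 2:

Initial array: [18, 19, 10, 11, 2]

arr[0]=18 > 2: no swap
arr[1]=19 > 2: no swap
arr[2]=10 > 2: no swap
arr[3]=11 > 2: no swap

Place pivot at position 0: [2, 19, 10, 11, 18]
Pivot position: 0

After partitioning with pivot 2, the array becomes [2, 19, 10, 11, 18]. The pivot is placed at index 0. All elements to the left of the pivot are <= 2, and all elements to the right are > 2.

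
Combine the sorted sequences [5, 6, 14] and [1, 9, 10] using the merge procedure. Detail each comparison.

Merging process:

Compare 5 vs 1: take 1 from right. Merged: [1]
Compare 5 vs 9: take 5 from left. Merged: [1, 5]
Compare 6 vs 9: take 6 from left. Merged: [1, 5, 6]
Compare 14 vs 9: take 9 from right. Merged: [1, 5, 6, 9]
Compare 14 vs 10: take 10 from right. Merged: [1, 5, 6, 9, 10]
Append remaining from left: [14]. Merged: [1, 5, 6, 9, 10, 14]

Final merged array: [1, 5, 6, 9, 10, 14]
Total comparisons: 5

The merged array is [1, 5, 6, 9, 10, 14], requiring 5 comparisons. The merge step runs in O(n) time where n is the total number of elements.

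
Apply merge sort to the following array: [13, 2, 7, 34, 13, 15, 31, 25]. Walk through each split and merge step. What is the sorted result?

Merge sort trace:

Split: [13, 2, 7, 34, 13, 15, 31, 25] -> [13, 2, 7, 34] and [13, 15, 31, 25]
  Split: [13, 2, 7, 34] -> [13, 2] and [7, 34]
    Split: [13, 2] -> [13] and [2]
    Merge: [13] + [2] -> [2, 13]
    Split: [7, 34] -> [7] and [34]
    Merge: [7] + [34] -> [7, 34]
  Merge: [2, 13] + [7, 34] -> [2, 7, 13, 34]
  Split: [13, 15, 31, 25] -> [13, 15] and [31, 25]
    Split: [13, 15] -> [13] and [15]
    Merge: [13] + [15] -> [13, 15]
    Split: [31, 25] -> [31] and [25]
    Merge: [31] + [25] -> [25, 31]
  Merge: [13, 15] + [25, 31] -> [13, 15, 25, 31]
Merge: [2, 7, 13, 34] + [13, 15, 25, 31] -> [2, 7, 13, 13, 15, 25, 31, 34]

Final sorted array: [2, 7, 13, 13, 15, 25, 31, 34]

The merge sort proceeds by recursively splitting the array and merging sorted halves.
After all merges, the sorted array is [2, 7, 13, 13, 15, 25, 31, 34].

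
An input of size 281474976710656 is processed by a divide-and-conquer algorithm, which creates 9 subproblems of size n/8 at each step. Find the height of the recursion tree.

For divide and conquer with division factor 8:

Problem sizes at each level:
Level 0: 281474976710656
Level 1: 35184372088832
Level 2: 4398046511104
Level 3: 549755813888
Level 4: 68719476736
Level 5: 8589934592
Level 6: 1073741824
Level 7: 134217728
Level 8: 16777216
Level 9: 2097152
Level 10: 262144
Level 11: 32768
Level 12: 4096
Level 13: 512
Level 14: 64
Level 15: 8
Level 16: 1

The root is level 0 and the size-1 base case is level 16 (the tree spans levels 0 through 16, i.e. 17 levels counting the root), so the depth is the number of divisions: log_8(281474976710656) = 16

The recursion tree depth is log_8(281474976710656) = 16. At each level, the problem size is divided by 8, so it takes 16 divisions to reduce to a base case of size 1. The algorithm makes 9 recursive calls at each level.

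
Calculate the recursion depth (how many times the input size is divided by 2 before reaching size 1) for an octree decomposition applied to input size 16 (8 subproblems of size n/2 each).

For divide and conquer with division factor 2:

Problem sizes at each level:
Level 0: 16
Level 1: 8
Level 2: 4
Level 3: 2
Level 4: 1

The root is level 0 and the size-1 base case is level 4 (the tree spans levels 0 through 4, i.e. 5 levels counting the root), so the depth is the number of divisions: log_2(16) = 4

The recursion tree depth is log_2(16) = 4. At each level, the problem size is divided by 2, so it takes 4 divisions to reduce to a base case of size 1. The algorithm makes 8 recursive calls at each level.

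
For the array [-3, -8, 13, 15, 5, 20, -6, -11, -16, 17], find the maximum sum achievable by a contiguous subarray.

Using Kadane's algorithm on [-3, -8, 13, 15, 5, 20, -6, -11, -16, 17]:

Scanning through the array:
Position 1 (value -8): max_ending_here = -8, max_so_far = -3
Position 2 (value 13): max_ending_here = 13, max_so_far = 13
Position 3 (value 15): max_ending_here = 28, max_so_far = 28
Position 4 (value 5): max_ending_here = 33, max_so_far = 33
Position 5 (value 20): max_ending_here = 53, max_so_far = 53
Position 6 (value -6): max_ending_here = 47, max_so_far = 53
Position 7 (value -11): max_ending_here = 36, max_so_far = 53
Position 8 (value -16): max_ending_here = 20, max_so_far = 53
Position 9 (value 17): max_ending_here = 37, max_so_far = 53

Maximum subarray: [13, 15, 5, 20]
Maximum sum: 53

The maximum subarray is [13, 15, 5, 20] with sum 53. This subarray runs from index 2 to index 5.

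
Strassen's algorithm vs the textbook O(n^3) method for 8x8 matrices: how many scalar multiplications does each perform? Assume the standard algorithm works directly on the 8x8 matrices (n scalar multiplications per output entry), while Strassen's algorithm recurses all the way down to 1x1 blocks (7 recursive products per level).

Matrix multiplication for 8x8 matrices:

Standard algorithm: 8^3 = 512 multiplications
Strassen's algorithm: 7^(log2(8)) = 7^3 = 343 multiplications
Savings: 512 - 343 = 169 multiplications

Standard: 512 multiplications (8^3). Strassen: 343 multiplications (7^3). Strassen reduces 8 recursive multiplications to 7 at each level.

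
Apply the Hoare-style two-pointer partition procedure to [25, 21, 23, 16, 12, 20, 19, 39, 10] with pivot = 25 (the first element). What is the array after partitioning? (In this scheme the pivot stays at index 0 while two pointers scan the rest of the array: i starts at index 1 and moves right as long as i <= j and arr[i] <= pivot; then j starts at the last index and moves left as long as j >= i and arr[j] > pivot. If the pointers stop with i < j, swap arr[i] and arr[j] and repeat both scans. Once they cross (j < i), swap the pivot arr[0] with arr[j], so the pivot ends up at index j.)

Hoare-style two-pointer partition with pivot = 25:

Initial array: [25, 21, 23, 16, 12, 20, 19, 39, 10]

Pointers start at i = 1, j = 8.
i stops at index 7 (arr[7]=39 > 25), j stops at index 8 (arr[8]=10 <= 25): swap arr[7] and arr[8], array becomes [25, 21, 23, 16, 12, 20, 19, 10, 39]
i ends at 8, j ends at 7: the pointers have crossed (j < i), so scanning stops.

Swap pivot arr[0] with arr[7] to place pivot at position 7: [10, 21, 23, 16, 12, 20, 19, 25, 39]
Pivot position: 7

After partitioning with pivot 25, the array becomes [10, 21, 23, 16, 12, 20, 19, 25, 39]. The pivot is placed at index 7. All elements to the left of the pivot are <= 25, and all elements to the right are > 25.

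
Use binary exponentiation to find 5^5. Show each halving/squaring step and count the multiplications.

Computing 5^5 by squaring (build up from 5^1; each line after the first costs one multiplication):

5^1 = 5
5^2 = (5^1)^2 = 5^2 = 25
5^4 = (5^2)^2 = 25^2 = 625
5^5 = 5 * 5^4 = 5 * 625 = 3125

Result: 3125
Multiplications needed: 3 (3 lines after 5^1)

5^5 = 3125. Using exponentiation by squaring, this requires 3 multiplications. The key idea: if the exponent is even, square the half-power; if odd, multiply by the base once.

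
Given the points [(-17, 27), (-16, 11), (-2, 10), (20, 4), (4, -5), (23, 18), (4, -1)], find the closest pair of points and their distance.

Computing all pairwise distances among 7 points:

d((-17, 27), (-16, 11)) = 16.0312
d((-17, 27), (-2, 10)) = 22.6716
d((-17, 27), (20, 4)) = 43.566
d((-17, 27), (4, -5)) = 38.2753
d((-17, 27), (23, 18)) = 41.0
d((-17, 27), (4, -1)) = 35.0
d((-16, 11), (-2, 10)) = 14.0357
d((-16, 11), (20, 4)) = 36.6742
d((-16, 11), (4, -5)) = 25.6125
d((-16, 11), (23, 18)) = 39.6232
d((-16, 11), (4, -1)) = 23.3238
d((-2, 10), (20, 4)) = 22.8035
d((-2, 10), (4, -5)) = 16.1555
d((-2, 10), (23, 18)) = 26.2488
d((-2, 10), (4, -1)) = 12.53
d((20, 4), (4, -5)) = 18.3576
d((20, 4), (23, 18)) = 14.3178
d((20, 4), (4, -1)) = 16.7631
d((4, -5), (23, 18)) = 29.8329
d((4, -5), (4, -1)) = 4.0 <-- minimum
d((23, 18), (4, -1)) = 26.8701

Closest pair: (4, -5) and (4, -1) with distance 4.0

The closest pair is (4, -5) and (4, -1) with Euclidean distance 4.0. For 7 points, brute-force pairwise comparison is shown above. For large n, the divide-and-conquer algorithm (sort by x, recurse on halves, check the dividing strip) achieves O(n log n).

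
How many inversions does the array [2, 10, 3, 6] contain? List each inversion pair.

Finding inversions in [2, 10, 3, 6]:

(1, 2): arr[1]=10 > arr[2]=3
(1, 3): arr[1]=10 > arr[3]=6

Total inversions: 2

The array has 2 inversion(s): (1,2), (1,3). Each pair (i,j) satisfies i < j and arr[i] > arr[j].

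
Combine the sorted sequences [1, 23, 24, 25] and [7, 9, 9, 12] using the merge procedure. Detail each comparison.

Merging process:

Compare 1 vs 7: take 1 from left. Merged: [1]
Compare 23 vs 7: take 7 from right. Merged: [1, 7]
Compare 23 vs 9: take 9 from right. Merged: [1, 7, 9]
Compare 23 vs 9: take 9 from right. Merged: [1, 7, 9, 9]
Compare 23 vs 12: take 12 from right. Merged: [1, 7, 9, 9, 12]
Append remaining from left: [23, 24, 25]. Merged: [1, 7, 9, 9, 12, 23, 24, 25]

Final merged array: [1, 7, 9, 9, 12, 23, 24, 25]
Total comparisons: 5

The merged array is [1, 7, 9, 9, 12, 23, 24, 25], requiring 5 comparisons. The merge step runs in O(n) time where n is the total number of elements.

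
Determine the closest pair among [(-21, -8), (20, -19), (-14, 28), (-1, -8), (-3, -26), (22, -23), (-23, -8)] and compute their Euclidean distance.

Computing all pairwise distances among 7 points:

d((-21, -8), (20, -19)) = 42.45
d((-21, -8), (-14, 28)) = 36.6742
d((-21, -8), (-1, -8)) = 20.0
d((-21, -8), (-3, -26)) = 25.4558
d((-21, -8), (22, -23)) = 45.5412
d((-21, -8), (-23, -8)) = 2.0 <-- minimum
d((20, -19), (-14, 28)) = 58.0086
d((20, -19), (-1, -8)) = 23.7065
d((20, -19), (-3, -26)) = 24.0416
d((20, -19), (22, -23)) = 4.4721
d((20, -19), (-23, -8)) = 44.3847
d((-14, 28), (-1, -8)) = 38.2753
d((-14, 28), (-3, -26)) = 55.109
d((-14, 28), (22, -23)) = 62.426
d((-14, 28), (-23, -8)) = 37.108
d((-1, -8), (-3, -26)) = 18.1108
d((-1, -8), (22, -23)) = 27.4591
d((-1, -8), (-23, -8)) = 22.0
d((-3, -26), (22, -23)) = 25.1794
d((-3, -26), (-23, -8)) = 26.9072
d((22, -23), (-23, -8)) = 47.4342

Closest pair: (-21, -8) and (-23, -8) with distance 2.0

The closest pair is (-21, -8) and (-23, -8) with Euclidean distance 2.0. For 7 points, brute-force pairwise comparison is shown above. For large n, the divide-and-conquer algorithm (sort by x, recurse on halves, check the dividing strip) achieves O(n log n).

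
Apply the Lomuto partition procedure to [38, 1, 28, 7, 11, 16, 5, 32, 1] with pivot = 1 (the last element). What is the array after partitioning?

Lomuto partition with pivot = 1:

Initial array: [38, 1, 28, 7, 11, 16, 5, 32, 1]

arr[0]=38 > 1: no swap
arr[1]=1 <= 1: swap with position 0, array becomes [1, 38, 28, 7, 11, 16, 5, 32, 1]
arr[2]=28 > 1: no swap
arr[3]=7 > 1: no swap
arr[4]=11 > 1: no swap
arr[5]=16 > 1: no swap
arr[6]=5 > 1: no swap
arr[7]=32 > 1: no swap

Place pivot at position 1: [1, 1, 28, 7, 11, 16, 5, 32, 38]
Pivot position: 1

After partitioning with pivot 1, the array becomes [1, 1, 28, 7, 11, 16, 5, 32, 38]. The pivot is placed at index 1. All elements to the left of the pivot are <= 1, and all elements to the right are > 1.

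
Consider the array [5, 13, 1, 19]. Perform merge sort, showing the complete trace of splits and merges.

Merge sort trace:

Split: [5, 13, 1, 19] -> [5, 13] and [1, 19]
  Split: [5, 13] -> [5] and [13]
  Merge: [5] + [13] -> [5, 13]
  Split: [1, 19] -> [1] and [19]
  Merge: [1] + [19] -> [1, 19]
Merge: [5, 13] + [1, 19] -> [1, 5, 13, 19]

Final sorted array: [1, 5, 13, 19]

The merge sort proceeds by recursively splitting the array and merging sorted halves.
After all merges, the sorted array is [1, 5, 13, 19].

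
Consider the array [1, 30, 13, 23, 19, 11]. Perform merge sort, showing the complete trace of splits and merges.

Merge sort trace:

Split: [1, 30, 13, 23, 19, 11] -> [1, 30, 13] and [23, 19, 11]
  Split: [1, 30, 13] -> [1] and [30, 13]
    Split: [30, 13] -> [30] and [13]
    Merge: [30] + [13] -> [13, 30]
  Merge: [1] + [13, 30] -> [1, 13, 30]
  Split: [23, 19, 11] -> [23] and [19, 11]
    Split: [19, 11] -> [19] and [11]
    Merge: [19] + [11] -> [11, 19]
  Merge: [23] + [11, 19] -> [11, 19, 23]
Merge: [1, 13, 30] + [11, 19, 23] -> [1, 11, 13, 19, 23, 30]

Final sorted array: [1, 11, 13, 19, 23, 30]

The merge sort proceeds by recursively splitting the array and merging sorted halves.
After all merges, the sorted array is [1, 11, 13, 19, 23, 30].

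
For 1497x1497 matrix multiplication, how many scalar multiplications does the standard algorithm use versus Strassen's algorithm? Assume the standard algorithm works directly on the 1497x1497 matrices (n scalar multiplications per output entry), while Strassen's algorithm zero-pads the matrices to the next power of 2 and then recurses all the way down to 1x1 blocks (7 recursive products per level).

Matrix multiplication for 1497x1497 matrices:

Strassen's algorithm requires power-of-2 dimensions. Pad 1497x1497 to 2048x2048 (next power of 2).

Standard algorithm: 1497^3 = 3354790473 multiplications
Strassen's algorithm: 7^(log2(2048)) = 7^11 = 1977326743 multiplications
Savings: 3354790473 - 1977326743 = 1377463730 multiplications

Standard: 3354790473 multiplications (1497^3). Strassen: 1977326743 multiplications (7^11, after padding to 2048x2048). Strassen reduces 8 recursive multiplications to 7 at each level.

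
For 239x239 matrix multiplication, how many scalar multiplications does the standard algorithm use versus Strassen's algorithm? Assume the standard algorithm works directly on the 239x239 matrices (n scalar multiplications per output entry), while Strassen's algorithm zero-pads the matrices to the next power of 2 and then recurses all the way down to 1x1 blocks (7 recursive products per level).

Matrix multiplication for 239x239 matrices:

Strassen's algorithm requires power-of-2 dimensions. Pad 239x239 to 256x256 (next power of 2).

Standard algorithm: 239^3 = 13651919 multiplications
Strassen's algorithm: 7^(log2(256)) = 7^8 = 5764801 multiplications
Savings: 13651919 - 5764801 = 7887118 multiplications

Standard: 13651919 multiplications (239^3). Strassen: 5764801 multiplications (7^8, after padding to 256x256). Strassen reduces 8 recursive multiplications to 7 at each level.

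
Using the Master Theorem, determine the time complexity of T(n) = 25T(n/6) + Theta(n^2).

Master Theorem for T(n) = 25T(n/6) + O(n^2):

a = 25, b = 6, c = 2
log_b(a) = log_6(25) = 1.7965

Case 3: c = 2 > log_6(25) = 1.7965
T(n) = O(n^2) = O(n^2)

For T(n) = 25T(n/6) + O(n^2): log_6(25) = 1.7965. This is Case 3 of the Master Theorem (c > log_b(a), work dominated by root), giving O(n^2).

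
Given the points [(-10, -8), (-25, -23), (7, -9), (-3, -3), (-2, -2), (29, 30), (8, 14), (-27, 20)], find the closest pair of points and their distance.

Computing all pairwise distances among 8 points:

d((-10, -8), (-25, -23)) = 21.2132
d((-10, -8), (7, -9)) = 17.0294
d((-10, -8), (-3, -3)) = 8.6023
d((-10, -8), (-2, -2)) = 10.0
d((-10, -8), (29, 30)) = 54.4518
d((-10, -8), (8, 14)) = 28.4253
d((-10, -8), (-27, 20)) = 32.7567
d((-25, -23), (7, -9)) = 34.9285
d((-25, -23), (-3, -3)) = 29.7321
d((-25, -23), (-2, -2)) = 31.1448
d((-25, -23), (29, 30)) = 75.6637
d((-25, -23), (8, 14)) = 49.5782
d((-25, -23), (-27, 20)) = 43.0465
d((7, -9), (-3, -3)) = 11.6619
d((7, -9), (-2, -2)) = 11.4018
d((7, -9), (29, 30)) = 44.7772
d((7, -9), (8, 14)) = 23.0217
d((7, -9), (-27, 20)) = 44.6878
d((-3, -3), (-2, -2)) = 1.4142 <-- minimum
d((-3, -3), (29, 30)) = 45.9674
d((-3, -3), (8, 14)) = 20.2485
d((-3, -3), (-27, 20)) = 33.2415
d((-2, -2), (29, 30)) = 44.5533
d((-2, -2), (8, 14)) = 18.868
d((-2, -2), (-27, 20)) = 33.3017
d((29, 30), (8, 14)) = 26.4008
d((29, 30), (-27, 20)) = 56.8859
d((8, 14), (-27, 20)) = 35.5106

Closest pair: (-3, -3) and (-2, -2) with distance 1.4142

The closest pair is (-3, -3) and (-2, -2) with Euclidean distance 1.4142. For 8 points, brute-force pairwise comparison is shown above. For large n, the divide-and-conquer algorithm (sort by x, recurse on halves, check the dividing strip) achieves O(n log n).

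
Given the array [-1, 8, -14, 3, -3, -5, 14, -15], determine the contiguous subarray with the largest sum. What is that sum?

Using Kadane's algorithm on [-1, 8, -14, 3, -3, -5, 14, -15]:

Scanning through the array:
Position 1 (value 8): max_ending_here = 8, max_so_far = 8
Position 2 (value -14): max_ending_here = -6, max_so_far = 8
Position 3 (value 3): max_ending_here = 3, max_so_far = 8
Position 4 (value -3): max_ending_here = 0, max_so_far = 8
Position 5 (value -5): max_ending_here = -5, max_so_far = 8
Position 6 (value 14): max_ending_here = 14, max_so_far = 14
Position 7 (value -15): max_ending_here = -1, max_so_far = 14

Maximum subarray: [14]
Maximum sum: 14

The maximum subarray is [14] with sum 14. This subarray runs from index 6 to index 6.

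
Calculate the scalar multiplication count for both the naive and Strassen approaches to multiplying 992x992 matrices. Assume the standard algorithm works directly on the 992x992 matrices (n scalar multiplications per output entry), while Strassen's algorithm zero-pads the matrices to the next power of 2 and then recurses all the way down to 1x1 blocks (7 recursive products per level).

Matrix multiplication for 992x992 matrices:

Strassen's algorithm requires power-of-2 dimensions. Pad 992x992 to 1024x1024 (next power of 2).

Standard algorithm: 992^3 = 976191488 multiplications
Strassen's algorithm: 7^(log2(1024)) = 7^10 = 282475249 multiplications
Savings: 976191488 - 282475249 = 693716239 multiplications

Standard: 976191488 multiplications (992^3). Strassen: 282475249 multiplications (7^10, after padding to 1024x1024). Strassen reduces 8 recursive multiplications to 7 at each level.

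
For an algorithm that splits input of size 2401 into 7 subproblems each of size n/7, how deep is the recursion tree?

For divide and conquer with division factor 7:

Problem sizes at each level:
Level 0: 2401
Level 1: 343
Level 2: 49
Level 3: 7
Level 4: 1

The root is level 0 and the size-1 base case is level 4 (the tree spans levels 0 through 4, i.e. 5 levels counting the root), so the depth is the number of divisions: log_7(2401) = 4

The recursion tree depth is log_7(2401) = 4. At each level, the problem size is divided by 7, so it takes 4 divisions to reduce to a base case of size 1. The algorithm makes 7 recursive calls at each level.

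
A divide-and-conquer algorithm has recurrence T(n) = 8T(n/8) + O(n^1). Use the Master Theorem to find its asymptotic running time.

Master Theorem for T(n) = 8T(n/8) + O(n^1):

a = 8, b = 8, c = 1
log_b(a) = log_8(8) = 1.0000

Case 2: c = 1 = log_8(8) = 1.0000
T(n) = O(n^1 log n) = O(n log n)

For T(n) = 8T(n/8) + O(n^1): log_8(8) = 1.0000. This is Case 2 of the Master Theorem (c = log_b(a), equal work at all levels), giving O(n log n).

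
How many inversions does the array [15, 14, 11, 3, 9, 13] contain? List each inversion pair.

Finding inversions in [15, 14, 11, 3, 9, 13]:

(0, 1): arr[0]=15 > arr[1]=14
(0, 2): arr[0]=15 > arr[2]=11
(0, 3): arr[0]=15 > arr[3]=3
(0, 4): arr[0]=15 > arr[4]=9
(0, 5): arr[0]=15 > arr[5]=13
(1, 2): arr[1]=14 > arr[2]=11
(1, 3): arr[1]=14 > arr[3]=3
(1, 4): arr[1]=14 > arr[4]=9
(1, 5): arr[1]=14 > arr[5]=13
(2, 3): arr[2]=11 > arr[3]=3
(2, 4): arr[2]=11 > arr[4]=9

Total inversions: 11

The array has 11 inversion(s): (0,1), (0,2), (0,3), (0,4), (0,5), (1,2), (1,3), (1,4), (1,5), (2,3), (2,4). Each pair (i,j) satisfies i < j and arr[i] > arr[j].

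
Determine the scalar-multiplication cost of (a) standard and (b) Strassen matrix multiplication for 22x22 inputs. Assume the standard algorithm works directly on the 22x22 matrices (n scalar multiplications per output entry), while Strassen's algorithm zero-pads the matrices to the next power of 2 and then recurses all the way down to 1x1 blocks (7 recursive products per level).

Matrix multiplication for 22x22 matrices:

Strassen's algorithm requires power-of-2 dimensions. Pad 22x22 to 32x32 (next power of 2).

Standard algorithm: 22^3 = 10648 multiplications
Strassen's algorithm: 7^(log2(32)) = 7^5 = 16807 multiplications
Difference: 10648 - 16807 = -6159 (Strassen uses MORE here due to padding overhead — for small or just-over-power-of-2 n, padding can outweigh the per-level savings)

Standard: 10648 multiplications (22^3). Strassen: 16807 multiplications (7^5, after padding to 32x32). Strassen reduces 8 recursive multiplications to 7 at each level.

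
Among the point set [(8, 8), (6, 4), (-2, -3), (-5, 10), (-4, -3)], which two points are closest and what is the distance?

Computing all pairwise distances among 5 points:

d((8, 8), (6, 4)) = 4.4721
d((8, 8), (-2, -3)) = 14.8661
d((8, 8), (-5, 10)) = 13.1529
d((8, 8), (-4, -3)) = 16.2788
d((6, 4), (-2, -3)) = 10.6301
d((6, 4), (-5, 10)) = 12.53
d((6, 4), (-4, -3)) = 12.2066
d((-2, -3), (-5, 10)) = 13.3417
d((-2, -3), (-4, -3)) = 2.0 <-- minimum
d((-5, 10), (-4, -3)) = 13.0384

Closest pair: (-2, -3) and (-4, -3) with distance 2.0

The closest pair is (-2, -3) and (-4, -3) with Euclidean distance 2.0. For 5 points, brute-force pairwise comparison is shown above. For large n, the divide-and-conquer algorithm (sort by x, recurse on halves, check the dividing strip) achieves O(n log n).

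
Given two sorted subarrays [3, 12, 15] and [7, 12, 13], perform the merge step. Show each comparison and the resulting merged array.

Merging process:

Compare 3 vs 7: take 3 from left. Merged: [3]
Compare 12 vs 7: take 7 from right. Merged: [3, 7]
Compare 12 vs 12: take 12 from left. Merged: [3, 7, 12]
Compare 15 vs 12: take 12 from right. Merged: [3, 7, 12, 12]
Compare 15 vs 13: take 13 from right. Merged: [3, 7, 12, 12, 13]
Append remaining from left: [15]. Merged: [3, 7, 12, 12, 13, 15]

Final merged array: [3, 7, 12, 12, 13, 15]
Total comparisons: 5

The merged array is [3, 7, 12, 12, 13, 15], requiring 5 comparisons. The merge step runs in O(n) time where n is the total number of elements.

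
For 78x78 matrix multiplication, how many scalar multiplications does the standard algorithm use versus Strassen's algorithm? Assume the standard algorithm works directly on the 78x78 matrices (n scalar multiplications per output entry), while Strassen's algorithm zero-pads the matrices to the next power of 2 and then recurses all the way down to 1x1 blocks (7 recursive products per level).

Matrix multiplication for 78x78 matrices:

Strassen's algorithm requires power-of-2 dimensions. Pad 78x78 to 128x128 (next power of 2).

Standard algorithm: 78^3 = 474552 multiplications
Strassen's algorithm: 7^(log2(128)) = 7^7 = 823543 multiplications
Difference: 474552 - 823543 = -348991 (Strassen uses MORE here due to padding overhead — for small or just-over-power-of-2 n, padding can outweigh the per-level savings)

Standard: 474552 multiplications (78^3). Strassen: 823543 multiplications (7^7, after padding to 128x128). Strassen reduces 8 recursive multiplications to 7 at each level.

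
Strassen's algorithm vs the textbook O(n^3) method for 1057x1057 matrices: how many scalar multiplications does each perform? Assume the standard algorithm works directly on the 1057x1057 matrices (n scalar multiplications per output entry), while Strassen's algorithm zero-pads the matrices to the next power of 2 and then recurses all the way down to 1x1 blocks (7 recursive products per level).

Matrix multiplication for 1057x1057 matrices:

Strassen's algorithm requires power-of-2 dimensions. Pad 1057x1057 to 2048x2048 (next power of 2).

Standard algorithm: 1057^3 = 1180932193 multiplications
Strassen's algorithm: 7^(log2(2048)) = 7^11 = 1977326743 multiplications
Difference: 1180932193 - 1977326743 = -796394550 (Strassen uses MORE here due to padding overhead — for small or just-over-power-of-2 n, padding can outweigh the per-level savings)

Standard: 1180932193 multiplications (1057^3). Strassen: 1977326743 multiplications (7^11, after padding to 2048x2048). Strassen reduces 8 recursive multiplications to 7 at each level.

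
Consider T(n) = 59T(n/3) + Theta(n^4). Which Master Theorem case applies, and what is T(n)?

Master Theorem for T(n) = 59T(n/3) + O(n^4):

a = 59, b = 3, c = 4
log_b(a) = log_3(59) = 3.7115

Case 3: c = 4 > log_3(59) = 3.7115
T(n) = O(n^4) = O(n^4)

For T(n) = 59T(n/3) + O(n^4): log_3(59) = 3.7115. This is Case 3 of the Master Theorem (c > log_b(a), work dominated by root), giving O(n^4).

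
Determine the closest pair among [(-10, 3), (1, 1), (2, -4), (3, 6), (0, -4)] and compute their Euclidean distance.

Computing all pairwise distances among 5 points:

d((-10, 3), (1, 1)) = 11.1803
d((-10, 3), (2, -4)) = 13.8924
d((-10, 3), (3, 6)) = 13.3417
d((-10, 3), (0, -4)) = 12.2066
d((1, 1), (2, -4)) = 5.099
d((1, 1), (3, 6)) = 5.3852
d((1, 1), (0, -4)) = 5.099
d((2, -4), (3, 6)) = 10.0499
d((2, -4), (0, -4)) = 2.0 <-- minimum
d((3, 6), (0, -4)) = 10.4403

Closest pair: (2, -4) and (0, -4) with distance 2.0

The closest pair is (2, -4) and (0, -4) with Euclidean distance 2.0. For 5 points, brute-force pairwise comparison is shown above. For large n, the divide-and-conquer algorithm (sort by x, recurse on halves, check the dividing strip) achieves O(n log n).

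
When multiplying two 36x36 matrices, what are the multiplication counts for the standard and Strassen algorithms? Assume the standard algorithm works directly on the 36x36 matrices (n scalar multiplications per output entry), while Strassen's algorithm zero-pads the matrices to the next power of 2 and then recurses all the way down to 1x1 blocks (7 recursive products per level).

Matrix multiplication for 36x36 matrices:

Strassen's algorithm requires power-of-2 dimensions. Pad 36x36 to 64x64 (next power of 2).

Standard algorithm: 36^3 = 46656 multiplications
Strassen's algorithm: 7^(log2(64)) = 7^6 = 117649 multiplications
Difference: 46656 - 117649 = -70993 (Strassen uses MORE here due to padding overhead — for small or just-over-power-of-2 n, padding can outweigh the per-level savings)

Standard: 46656 multiplications (36^3). Strassen: 117649 multiplications (7^6, after padding to 64x64). Strassen reduces 8 recursive multiplications to 7 at each level.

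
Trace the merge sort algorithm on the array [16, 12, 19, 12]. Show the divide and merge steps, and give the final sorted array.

Merge sort trace:

Split: [16, 12, 19, 12] -> [16, 12] and [19, 12]
  Split: [16, 12] -> [16] and [12]
  Merge: [16] + [12] -> [12, 16]
  Split: [19, 12] -> [19] and [12]
  Merge: [19] + [12] -> [12, 19]
Merge: [12, 16] + [12, 19] -> [12, 12, 16, 19]

Final sorted array: [12, 12, 16, 19]

The merge sort proceeds by recursively splitting the array and merging sorted halves.
After all merges, the sorted array is [12, 12, 16, 19].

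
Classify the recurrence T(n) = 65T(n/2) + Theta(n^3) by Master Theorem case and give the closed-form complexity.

Master Theorem for T(n) = 65T(n/2) + O(n^3):

a = 65, b = 2, c = 3
log_b(a) = log_2(65) = 6.0224

Case 1: c = 3 < log_2(65) = 6.0224
T(n) = O(n^(log_2 65))

For T(n) = 65T(n/2) + O(n^3): log_2(65) = 6.0224. This is Case 1 of the Master Theorem (c < log_b(a), work dominated by leaves), giving O(n^(log_2 65)).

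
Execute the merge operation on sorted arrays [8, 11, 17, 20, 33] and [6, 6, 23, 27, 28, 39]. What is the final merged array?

Merging process:

Compare 8 vs 6: take 6 from right. Merged: [6]
Compare 8 vs 6: take 6 from right. Merged: [6, 6]
Compare 8 vs 23: take 8 from left. Merged: [6, 6, 8]
Compare 11 vs 23: take 11 from left. Merged: [6, 6, 8, 11]
Compare 17 vs 23: take 17 from left. Merged: [6, 6, 8, 11, 17]
Compare 20 vs 23: take 20 from left. Merged: [6, 6, 8, 11, 17, 20]
Compare 33 vs 23: take 23 from right. Merged: [6, 6, 8, 11, 17, 20, 23]
Compare 33 vs 27: take 27 from right. Merged: [6, 6, 8, 11, 17, 20, 23, 27]
Compare 33 vs 28: take 28 from right. Merged: [6, 6, 8, 11, 17, 20, 23, 27, 28]
Compare 33 vs 39: take 33 from left. Merged: [6, 6, 8, 11, 17, 20, 23, 27, 28, 33]
Append remaining from right: [39]. Merged: [6, 6, 8, 11, 17, 20, 23, 27, 28, 33, 39]

Final merged array: [6, 6, 8, 11, 17, 20, 23, 27, 28, 33, 39]
Total comparisons: 10

The merged array is [6, 6, 8, 11, 17, 20, 23, 27, 28, 33, 39], requiring 10 comparisons. The merge step runs in O(n) time where n is the total number of elements.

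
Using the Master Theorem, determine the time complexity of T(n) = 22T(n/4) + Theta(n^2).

Master Theorem for T(n) = 22T(n/4) + O(n^2):

a = 22, b = 4, c = 2
log_b(a) = log_4(22) = 2.2297

Case 1: c = 2 < log_4(22) = 2.2297
T(n) = O(n^(log_4 22))

For T(n) = 22T(n/4) + O(n^2): log_4(22) = 2.2297. This is Case 1 of the Master Theorem (c < log_b(a), work dominated by leaves), giving O(n^(log_4 22)).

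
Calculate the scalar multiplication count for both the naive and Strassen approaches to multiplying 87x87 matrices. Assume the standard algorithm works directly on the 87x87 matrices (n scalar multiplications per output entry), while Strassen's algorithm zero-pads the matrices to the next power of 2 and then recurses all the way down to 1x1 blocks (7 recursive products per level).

Matrix multiplication for 87x87 matrices:

Strassen's algorithm requires power-of-2 dimensions. Pad 87x87 to 128x128 (next power of 2).

Standard algorithm: 87^3 = 658503 multiplications
Strassen's algorithm: 7^(log2(128)) = 7^7 = 823543 multiplications
Difference: 658503 - 823543 = -165040 (Strassen uses MORE here due to padding overhead — for small or just-over-power-of-2 n, padding can outweigh the per-level savings)

Standard: 658503 multiplications (87^3). Strassen: 823543 multiplications (7^7, after padding to 128x128). Strassen reduces 8 recursive multiplications to 7 at each level.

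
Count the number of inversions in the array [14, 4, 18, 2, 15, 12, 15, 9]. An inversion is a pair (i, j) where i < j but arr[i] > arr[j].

Finding inversions in [14, 4, 18, 2, 15, 12, 15, 9]:

(0, 1): arr[0]=14 > arr[1]=4
(0, 3): arr[0]=14 > arr[3]=2
(0, 5): arr[0]=14 > arr[5]=12
(0, 7): arr[0]=14 > arr[7]=9
(1, 3): arr[1]=4 > arr[3]=2
(2, 3): arr[2]=18 > arr[3]=2
(2, 4): arr[2]=18 > arr[4]=15
(2, 5): arr[2]=18 > arr[5]=12
(2, 6): arr[2]=18 > arr[6]=15
(2, 7): arr[2]=18 > arr[7]=9
(4, 5): arr[4]=15 > arr[5]=12
(4, 7): arr[4]=15 > arr[7]=9
(5, 7): arr[5]=12 > arr[7]=9
(6, 7): arr[6]=15 > arr[7]=9

Total inversions: 14

The array has 14 inversion(s): (0,1), (0,3), (0,5), (0,7), (1,3), (2,3), (2,4), (2,5), (2,6), (2,7), (4,5), (4,7), (5,7), (6,7). Each pair (i,j) satisfies i < j and arr[i] > arr[j].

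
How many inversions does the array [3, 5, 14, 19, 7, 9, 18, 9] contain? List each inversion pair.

Finding inversions in [3, 5, 14, 19, 7, 9, 18, 9]:

(2, 4): arr[2]=14 > arr[4]=7
(2, 5): arr[2]=14 > arr[5]=9
(2, 7): arr[2]=14 > arr[7]=9
(3, 4): arr[3]=19 > arr[4]=7
(3, 5): arr[3]=19 > arr[5]=9
(3, 6): arr[3]=19 > arr[6]=18
(3, 7): arr[3]=19 > arr[7]=9
(6, 7): arr[6]=18 > arr[7]=9

Total inversions: 8

The array has 8 inversion(s): (2,4), (2,5), (2,7), (3,4), (3,5), (3,6), (3,7), (6,7). Each pair (i,j) satisfies i < j and arr[i] > arr[j].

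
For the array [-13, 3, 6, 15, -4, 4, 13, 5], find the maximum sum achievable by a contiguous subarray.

Using Kadane's algorithm on [-13, 3, 6, 15, -4, 4, 13, 5]:

Scanning through the array:
Position 1 (value 3): max_ending_here = 3, max_so_far = 3
Position 2 (value 6): max_ending_here = 9, max_so_far = 9
Position 3 (value 15): max_ending_here = 24, max_so_far = 24
Position 4 (value -4): max_ending_here = 20, max_so_far = 24
Position 5 (value 4): max_ending_here = 24, max_so_far = 24
Position 6 (value 13): max_ending_here = 37, max_so_far = 37
Position 7 (value 5): max_ending_here = 42, max_so_far = 42

Maximum subarray: [3, 6, 15, -4, 4, 13, 5]
Maximum sum: 42

The maximum subarray is [3, 6, 15, -4, 4, 13, 5] with sum 42. This subarray runs from index 1 to index 7.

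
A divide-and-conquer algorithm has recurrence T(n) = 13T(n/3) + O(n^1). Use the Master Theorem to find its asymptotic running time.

Master Theorem for T(n) = 13T(n/3) + O(n^1):

a = 13, b = 3, c = 1
log_b(a) = log_3(13) = 2.3347

Case 1: c = 1 < log_3(13) = 2.3347
T(n) = O(n^(log_3 13))

For T(n) = 13T(n/3) + O(n^1): log_3(13) = 2.3347. This is Case 1 of the Master Theorem (c < log_b(a), work dominated by leaves), giving O(n^(log_3 13)).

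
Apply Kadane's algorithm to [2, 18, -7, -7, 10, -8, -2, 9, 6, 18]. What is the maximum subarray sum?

Using Kadane's algorithm on [2, 18, -7, -7, 10, -8, -2, 9, 6, 18]:

Scanning through the array:
Position 1 (value 18): max_ending_here = 20, max_so_far = 20
Position 2 (value -7): max_ending_here = 13, max_so_far = 20
Position 3 (value -7): max_ending_here = 6, max_so_far = 20
Position 4 (value 10): max_ending_here = 16, max_so_far = 20
Position 5 (value -8): max_ending_here = 8, max_so_far = 20
Position 6 (value -2): max_ending_here = 6, max_so_far = 20
Position 7 (value 9): max_ending_here = 15, max_so_far = 20
Position 8 (value 6): max_ending_here = 21, max_so_far = 21
Position 9 (value 18): max_ending_here = 39, max_so_far = 39

Maximum subarray: [2, 18, -7, -7, 10, -8, -2, 9, 6, 18]
Maximum sum: 39

The maximum subarray is [2, 18, -7, -7, 10, -8, -2, 9, 6, 18] with sum 39. This subarray runs from index 0 to index 9.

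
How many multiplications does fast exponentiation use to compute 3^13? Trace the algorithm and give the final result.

Computing 3^13 by squaring (build up from 3^1; each line after the first costs one multiplication):

3^1 = 3
3^2 = (3^1)^2 = 3^2 = 9
3^3 = 3 * 3^2 = 3 * 9 = 27
3^6 = (3^3)^2 = 27^2 = 729
3^12 = (3^6)^2 = 729^2 = 531441
3^13 = 3 * 3^12 = 3 * 531441 = 1594323

Result: 1594323
Multiplications needed: 5 (5 lines after 3^1)

3^13 = 1594323. Using exponentiation by squaring, this requires 5 multiplications. The key idea: if the exponent is even, square the half-power; if odd, multiply by the base once.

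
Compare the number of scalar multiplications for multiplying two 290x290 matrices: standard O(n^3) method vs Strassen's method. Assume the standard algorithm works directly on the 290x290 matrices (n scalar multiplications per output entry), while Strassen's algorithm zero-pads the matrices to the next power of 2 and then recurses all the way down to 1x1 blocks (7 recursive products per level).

Matrix multiplication for 290x290 matrices:

Strassen's algorithm requires power-of-2 dimensions. Pad 290x290 to 512x512 (next power of 2).

Standard algorithm: 290^3 = 24389000 multiplications
Strassen's algorithm: 7^(log2(512)) = 7^9 = 40353607 multiplications
Difference: 24389000 - 40353607 = -15964607 (Strassen uses MORE here due to padding overhead — for small or just-over-power-of-2 n, padding can outweigh the per-level savings)

Standard: 24389000 multiplications (290^3). Strassen: 40353607 multiplications (7^9, after padding to 512x512). Strassen reduces 8 recursive multiplications to 7 at each level.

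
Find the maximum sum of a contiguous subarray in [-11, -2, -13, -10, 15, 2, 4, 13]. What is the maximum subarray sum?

Using Kadane's algorithm on [-11, -2, -13, -10, 15, 2, 4, 13]:

Scanning through the array:
Position 1 (value -2): max_ending_here = -2, max_so_far = -2
Position 2 (value -13): max_ending_here = -13, max_so_far = -2
Position 3 (value -10): max_ending_here = -10, max_so_far = -2
Position 4 (value 15): max_ending_here = 15, max_so_far = 15
Position 5 (value 2): max_ending_here = 17, max_so_far = 17
Position 6 (value 4): max_ending_here = 21, max_so_far = 21
Position 7 (value 13): max_ending_here = 34, max_so_far = 34

Maximum subarray: [15, 2, 4, 13]
Maximum sum: 34

The maximum subarray is [15, 2, 4, 13] with sum 34. This subarray runs from index 4 to index 7.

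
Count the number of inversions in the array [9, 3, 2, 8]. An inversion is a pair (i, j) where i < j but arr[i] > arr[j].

Finding inversions in [9, 3, 2, 8]:

(0, 1): arr[0]=9 > arr[1]=3
(0, 2): arr[0]=9 > arr[2]=2
(0, 3): arr[0]=9 > arr[3]=8
(1, 2): arr[1]=3 > arr[2]=2

Total inversions: 4

The array has 4 inversion(s): (0,1), (0,2), (0,3), (1,2). Each pair (i,j) satisfies i < j and arr[i] > arr[j].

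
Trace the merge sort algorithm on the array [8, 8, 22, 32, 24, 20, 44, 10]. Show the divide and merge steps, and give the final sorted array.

Merge sort trace:

Split: [8, 8, 22, 32, 24, 20, 44, 10] -> [8, 8, 22, 32] and [24, 20, 44, 10]
  Split: [8, 8, 22, 32] -> [8, 8] and [22, 32]
    Split: [8, 8] -> [8] and [8]
    Merge: [8] + [8] -> [8, 8]
    Split: [22, 32] -> [22] and [32]
    Merge: [22] + [32] -> [22, 32]
  Merge: [8, 8] + [22, 32] -> [8, 8, 22, 32]
  Split: [24, 20, 44, 10] -> [24, 20] and [44, 10]
    Split: [24, 20] -> [24] and [20]
    Merge: [24] + [20] -> [20, 24]
    Split: [44, 10] -> [44] and [10]
    Merge: [44] + [10] -> [10, 44]
  Merge: [20, 24] + [10, 44] -> [10, 20, 24, 44]
Merge: [8, 8, 22, 32] + [10, 20, 24, 44] -> [8, 8, 10, 20, 22, 24, 32, 44]

Final sorted array: [8, 8, 10, 20, 22, 24, 32, 44]

The merge sort proceeds by recursively splitting the array and merging sorted halves.
After all merges, the sorted array is [8, 8, 10, 20, 22, 24, 32, 44].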